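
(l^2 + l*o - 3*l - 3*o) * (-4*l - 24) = -4*l^3 - 4*l^2*o - 12*l^2 - 12*l*o + 72*l + 72*o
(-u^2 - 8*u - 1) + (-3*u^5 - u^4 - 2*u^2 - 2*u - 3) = -3*u^5 - u^4 - 3*u^2 - 10*u - 4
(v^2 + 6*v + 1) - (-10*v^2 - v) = 11*v^2 + 7*v + 1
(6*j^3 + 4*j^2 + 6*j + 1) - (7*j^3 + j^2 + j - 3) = -j^3 + 3*j^2 + 5*j + 4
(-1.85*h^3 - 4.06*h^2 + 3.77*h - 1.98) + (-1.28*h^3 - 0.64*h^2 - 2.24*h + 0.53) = -3.13*h^3 - 4.7*h^2 + 1.53*h - 1.45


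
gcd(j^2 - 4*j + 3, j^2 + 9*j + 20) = 1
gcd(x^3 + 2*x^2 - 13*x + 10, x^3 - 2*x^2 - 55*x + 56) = x - 1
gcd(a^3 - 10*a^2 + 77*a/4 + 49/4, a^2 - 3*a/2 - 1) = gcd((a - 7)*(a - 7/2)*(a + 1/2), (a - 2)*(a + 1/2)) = a + 1/2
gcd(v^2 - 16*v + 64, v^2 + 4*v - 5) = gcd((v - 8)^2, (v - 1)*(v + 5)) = 1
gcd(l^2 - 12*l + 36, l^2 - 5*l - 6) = l - 6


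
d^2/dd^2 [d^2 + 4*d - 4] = 2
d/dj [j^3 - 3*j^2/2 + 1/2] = 3*j*(j - 1)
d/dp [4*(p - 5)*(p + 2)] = 8*p - 12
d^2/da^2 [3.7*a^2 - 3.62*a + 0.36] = 7.40000000000000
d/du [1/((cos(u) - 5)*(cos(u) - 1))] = 2*(cos(u) - 3)*sin(u)/((cos(u) - 5)^2*(cos(u) - 1)^2)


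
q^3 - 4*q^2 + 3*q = q*(q - 3)*(q - 1)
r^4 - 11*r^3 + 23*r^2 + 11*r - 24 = (r - 8)*(r - 3)*(r - 1)*(r + 1)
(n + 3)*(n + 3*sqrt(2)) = n^2 + 3*n + 3*sqrt(2)*n + 9*sqrt(2)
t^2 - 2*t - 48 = (t - 8)*(t + 6)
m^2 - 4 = (m - 2)*(m + 2)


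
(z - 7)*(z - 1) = z^2 - 8*z + 7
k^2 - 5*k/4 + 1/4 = (k - 1)*(k - 1/4)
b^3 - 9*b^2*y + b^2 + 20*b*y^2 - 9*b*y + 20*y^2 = (b + 1)*(b - 5*y)*(b - 4*y)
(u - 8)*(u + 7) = u^2 - u - 56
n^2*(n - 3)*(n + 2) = n^4 - n^3 - 6*n^2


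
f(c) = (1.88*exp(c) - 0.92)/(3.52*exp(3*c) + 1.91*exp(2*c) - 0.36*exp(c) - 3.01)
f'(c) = (1.88*exp(c) - 0.92)*(-10.56*exp(3*c) - 3.82*exp(2*c) + 0.36*exp(c))/(3.52*exp(3*c) + 1.91*exp(2*c) - 0.36*exp(c) - 3.01)^2 + 1.88*exp(c)/(3.52*exp(3*c) + 1.91*exp(2*c) - 0.36*exp(c) - 3.01) = (-13.2352*exp(3*c) + 6.1244*exp(2*c) + 3.5144*exp(c) - 5.99)*exp(c)/(12.3904*exp(6*c) + 13.4464*exp(5*c) + 1.1137*exp(4*c) - 22.5656*exp(3*c) - 11.3686*exp(2*c) + 2.1672*exp(c) + 9.0601)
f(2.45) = 0.00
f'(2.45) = -0.01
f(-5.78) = 0.30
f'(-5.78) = -0.00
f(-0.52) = -0.11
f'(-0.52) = -0.82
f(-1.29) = 0.14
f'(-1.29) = -0.16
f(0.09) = 0.33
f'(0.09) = -1.09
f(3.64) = 0.00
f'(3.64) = -0.00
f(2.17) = 0.01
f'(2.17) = -0.01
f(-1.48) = 0.17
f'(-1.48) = -0.13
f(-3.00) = 0.27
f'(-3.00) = -0.03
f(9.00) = 0.00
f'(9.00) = 0.00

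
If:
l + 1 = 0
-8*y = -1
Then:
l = -1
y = 1/8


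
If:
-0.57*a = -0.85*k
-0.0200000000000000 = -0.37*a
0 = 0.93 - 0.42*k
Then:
No Solution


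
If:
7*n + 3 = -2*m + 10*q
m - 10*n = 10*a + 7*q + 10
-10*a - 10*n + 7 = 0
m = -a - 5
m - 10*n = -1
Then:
No Solution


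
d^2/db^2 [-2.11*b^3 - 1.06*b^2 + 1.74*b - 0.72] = -12.66*b - 2.12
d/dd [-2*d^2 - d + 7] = -4*d - 1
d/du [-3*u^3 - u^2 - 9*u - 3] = -9*u^2 - 2*u - 9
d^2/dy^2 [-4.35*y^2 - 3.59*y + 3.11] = -8.70000000000000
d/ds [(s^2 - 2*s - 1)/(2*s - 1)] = 2*(s^2 - s + 2)/(4*s^2 - 4*s + 1)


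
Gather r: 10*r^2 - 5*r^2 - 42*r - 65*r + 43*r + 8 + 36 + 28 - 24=5*r^2 - 64*r + 48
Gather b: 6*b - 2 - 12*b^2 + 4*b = -12*b^2 + 10*b - 2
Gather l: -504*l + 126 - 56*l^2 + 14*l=-56*l^2 - 490*l + 126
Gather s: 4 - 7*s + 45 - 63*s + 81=130 - 70*s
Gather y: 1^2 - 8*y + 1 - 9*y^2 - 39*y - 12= -9*y^2 - 47*y - 10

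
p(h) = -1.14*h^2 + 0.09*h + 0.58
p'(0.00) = 0.09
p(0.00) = 0.58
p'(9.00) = -20.43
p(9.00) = -90.95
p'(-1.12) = 2.64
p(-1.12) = -0.95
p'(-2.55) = 5.90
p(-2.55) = -7.06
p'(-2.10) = 4.88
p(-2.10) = -4.64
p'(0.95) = -2.08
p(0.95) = -0.36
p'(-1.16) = 2.73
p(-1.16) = -1.06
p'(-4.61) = 10.60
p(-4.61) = -24.06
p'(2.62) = -5.88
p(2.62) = -7.01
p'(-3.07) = 7.09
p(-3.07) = -10.44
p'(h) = 0.09 - 2.28*h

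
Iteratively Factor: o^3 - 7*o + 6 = (o - 1)*(o^2 + o - 6) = (o - 1)*(o + 3)*(o - 2)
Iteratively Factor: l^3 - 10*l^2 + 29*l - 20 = (l - 5)*(l^2 - 5*l + 4) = (l - 5)*(l - 1)*(l - 4)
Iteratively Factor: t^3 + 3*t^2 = (t + 3)*(t^2) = t*(t + 3)*(t)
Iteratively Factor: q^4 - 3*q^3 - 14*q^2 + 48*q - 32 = (q - 1)*(q^3 - 2*q^2 - 16*q + 32) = (q - 1)*(q + 4)*(q^2 - 6*q + 8) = (q - 2)*(q - 1)*(q + 4)*(q - 4)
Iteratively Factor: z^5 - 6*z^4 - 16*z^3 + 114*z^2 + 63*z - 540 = (z + 3)*(z^4 - 9*z^3 + 11*z^2 + 81*z - 180) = (z - 5)*(z + 3)*(z^3 - 4*z^2 - 9*z + 36) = (z - 5)*(z + 3)^2*(z^2 - 7*z + 12) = (z - 5)*(z - 4)*(z + 3)^2*(z - 3)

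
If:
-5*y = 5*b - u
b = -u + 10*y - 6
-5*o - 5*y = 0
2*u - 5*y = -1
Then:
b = -7/16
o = -27/40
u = 19/16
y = 27/40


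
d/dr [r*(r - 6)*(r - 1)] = 3*r^2 - 14*r + 6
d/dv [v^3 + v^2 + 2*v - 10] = 3*v^2 + 2*v + 2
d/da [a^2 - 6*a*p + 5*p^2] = 2*a - 6*p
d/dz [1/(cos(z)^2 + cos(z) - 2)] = (2*cos(z) + 1)*sin(z)/(cos(z)^2 + cos(z) - 2)^2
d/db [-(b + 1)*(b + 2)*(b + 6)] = -3*b^2 - 18*b - 20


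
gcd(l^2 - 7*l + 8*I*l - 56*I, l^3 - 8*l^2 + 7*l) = l - 7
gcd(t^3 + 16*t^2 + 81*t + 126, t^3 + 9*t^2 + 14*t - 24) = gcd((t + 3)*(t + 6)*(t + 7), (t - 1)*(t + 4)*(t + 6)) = t + 6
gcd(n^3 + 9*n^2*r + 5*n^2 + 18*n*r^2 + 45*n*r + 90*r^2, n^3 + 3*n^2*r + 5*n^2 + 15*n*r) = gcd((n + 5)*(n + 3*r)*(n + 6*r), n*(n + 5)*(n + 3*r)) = n^2 + 3*n*r + 5*n + 15*r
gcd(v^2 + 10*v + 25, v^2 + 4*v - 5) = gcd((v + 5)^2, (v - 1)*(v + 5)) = v + 5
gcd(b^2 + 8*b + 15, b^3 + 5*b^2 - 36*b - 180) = b + 5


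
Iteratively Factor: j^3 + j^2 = (j)*(j^2 + j) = j^2*(j + 1)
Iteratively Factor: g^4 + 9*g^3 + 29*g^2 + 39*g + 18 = (g + 3)*(g^3 + 6*g^2 + 11*g + 6) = (g + 3)^2*(g^2 + 3*g + 2) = (g + 2)*(g + 3)^2*(g + 1)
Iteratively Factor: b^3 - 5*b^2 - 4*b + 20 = (b - 2)*(b^2 - 3*b - 10) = (b - 5)*(b - 2)*(b + 2)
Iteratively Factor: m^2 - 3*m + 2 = (m - 2)*(m - 1)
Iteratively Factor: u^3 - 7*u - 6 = (u + 2)*(u^2 - 2*u - 3) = (u - 3)*(u + 2)*(u + 1)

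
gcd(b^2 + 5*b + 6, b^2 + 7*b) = 1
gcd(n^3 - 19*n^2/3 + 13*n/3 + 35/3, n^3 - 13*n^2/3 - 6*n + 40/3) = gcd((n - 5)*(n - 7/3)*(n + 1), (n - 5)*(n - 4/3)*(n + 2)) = n - 5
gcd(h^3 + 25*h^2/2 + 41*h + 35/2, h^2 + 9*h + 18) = 1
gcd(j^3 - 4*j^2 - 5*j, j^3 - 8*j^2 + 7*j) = j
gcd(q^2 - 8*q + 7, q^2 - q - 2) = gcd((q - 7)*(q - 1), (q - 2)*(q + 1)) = 1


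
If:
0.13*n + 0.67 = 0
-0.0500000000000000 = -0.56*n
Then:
No Solution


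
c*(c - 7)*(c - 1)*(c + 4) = c^4 - 4*c^3 - 25*c^2 + 28*c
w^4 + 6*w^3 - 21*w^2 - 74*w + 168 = (w - 3)*(w - 2)*(w + 4)*(w + 7)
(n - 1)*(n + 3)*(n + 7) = n^3 + 9*n^2 + 11*n - 21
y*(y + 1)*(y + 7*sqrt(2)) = y^3 + y^2 + 7*sqrt(2)*y^2 + 7*sqrt(2)*y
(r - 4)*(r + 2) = r^2 - 2*r - 8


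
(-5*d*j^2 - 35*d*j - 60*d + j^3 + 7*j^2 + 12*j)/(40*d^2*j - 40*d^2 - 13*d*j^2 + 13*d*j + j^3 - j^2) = (-j^2 - 7*j - 12)/(8*d*j - 8*d - j^2 + j)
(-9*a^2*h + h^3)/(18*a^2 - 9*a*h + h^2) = h*(-3*a - h)/(6*a - h)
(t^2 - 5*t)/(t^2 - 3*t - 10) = t/(t + 2)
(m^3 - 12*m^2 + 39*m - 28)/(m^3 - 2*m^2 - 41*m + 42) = (m - 4)/(m + 6)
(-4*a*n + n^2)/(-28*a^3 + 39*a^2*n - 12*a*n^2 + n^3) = n/(7*a^2 - 8*a*n + n^2)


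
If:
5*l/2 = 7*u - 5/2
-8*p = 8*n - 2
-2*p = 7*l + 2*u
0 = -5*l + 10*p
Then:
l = -5/61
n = 71/244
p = -5/122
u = 20/61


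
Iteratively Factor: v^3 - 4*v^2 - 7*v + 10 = (v - 5)*(v^2 + v - 2) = (v - 5)*(v + 2)*(v - 1)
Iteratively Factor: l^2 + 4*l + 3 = (l + 3)*(l + 1)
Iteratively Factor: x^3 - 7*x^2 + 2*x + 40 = (x + 2)*(x^2 - 9*x + 20) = (x - 4)*(x + 2)*(x - 5)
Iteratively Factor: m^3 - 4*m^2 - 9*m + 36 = (m + 3)*(m^2 - 7*m + 12) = (m - 4)*(m + 3)*(m - 3)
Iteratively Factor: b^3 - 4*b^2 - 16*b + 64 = (b - 4)*(b^2 - 16) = (b - 4)^2*(b + 4)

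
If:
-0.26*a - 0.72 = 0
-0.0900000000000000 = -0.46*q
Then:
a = -2.77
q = 0.20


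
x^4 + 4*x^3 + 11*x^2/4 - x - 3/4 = (x - 1/2)*(x + 1/2)*(x + 1)*(x + 3)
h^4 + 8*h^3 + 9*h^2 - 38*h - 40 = (h - 2)*(h + 1)*(h + 4)*(h + 5)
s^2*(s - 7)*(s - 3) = s^4 - 10*s^3 + 21*s^2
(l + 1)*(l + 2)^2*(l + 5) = l^4 + 10*l^3 + 33*l^2 + 44*l + 20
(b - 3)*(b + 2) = b^2 - b - 6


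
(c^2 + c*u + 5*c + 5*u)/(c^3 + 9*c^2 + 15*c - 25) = (c + u)/(c^2 + 4*c - 5)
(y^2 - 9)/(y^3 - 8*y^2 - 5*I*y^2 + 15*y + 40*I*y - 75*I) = (y + 3)/(y^2 - 5*y*(1 + I) + 25*I)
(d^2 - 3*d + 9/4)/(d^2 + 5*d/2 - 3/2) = (4*d^2 - 12*d + 9)/(2*(2*d^2 + 5*d - 3))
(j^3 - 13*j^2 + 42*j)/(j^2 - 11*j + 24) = j*(j^2 - 13*j + 42)/(j^2 - 11*j + 24)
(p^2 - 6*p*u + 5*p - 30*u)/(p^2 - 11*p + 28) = (p^2 - 6*p*u + 5*p - 30*u)/(p^2 - 11*p + 28)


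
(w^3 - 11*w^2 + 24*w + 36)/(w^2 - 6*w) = w - 5 - 6/w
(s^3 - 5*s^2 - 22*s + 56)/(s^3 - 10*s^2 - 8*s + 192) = (s^2 - 9*s + 14)/(s^2 - 14*s + 48)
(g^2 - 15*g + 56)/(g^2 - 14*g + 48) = (g - 7)/(g - 6)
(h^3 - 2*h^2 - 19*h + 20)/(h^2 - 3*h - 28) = (h^2 - 6*h + 5)/(h - 7)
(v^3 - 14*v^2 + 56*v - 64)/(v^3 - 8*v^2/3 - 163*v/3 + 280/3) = 3*(v^2 - 6*v + 8)/(3*v^2 + 16*v - 35)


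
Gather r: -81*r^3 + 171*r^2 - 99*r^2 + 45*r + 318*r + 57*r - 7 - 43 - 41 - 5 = -81*r^3 + 72*r^2 + 420*r - 96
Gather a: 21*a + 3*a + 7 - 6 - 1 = 24*a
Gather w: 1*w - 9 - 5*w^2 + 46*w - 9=-5*w^2 + 47*w - 18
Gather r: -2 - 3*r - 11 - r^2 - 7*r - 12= -r^2 - 10*r - 25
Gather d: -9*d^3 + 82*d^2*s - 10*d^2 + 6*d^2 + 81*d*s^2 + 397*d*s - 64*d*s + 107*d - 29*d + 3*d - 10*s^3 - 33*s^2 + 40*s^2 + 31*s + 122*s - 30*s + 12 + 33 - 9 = -9*d^3 + d^2*(82*s - 4) + d*(81*s^2 + 333*s + 81) - 10*s^3 + 7*s^2 + 123*s + 36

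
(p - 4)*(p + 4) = p^2 - 16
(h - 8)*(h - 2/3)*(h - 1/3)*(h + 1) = h^4 - 8*h^3 - 7*h^2/9 + 58*h/9 - 16/9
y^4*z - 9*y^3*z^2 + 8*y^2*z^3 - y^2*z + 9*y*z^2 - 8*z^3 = (y - 1)*(y - 8*z)*(y - z)*(y*z + z)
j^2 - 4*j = j*(j - 4)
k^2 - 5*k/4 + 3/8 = (k - 3/4)*(k - 1/2)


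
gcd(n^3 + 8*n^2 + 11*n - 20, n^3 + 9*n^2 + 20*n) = n^2 + 9*n + 20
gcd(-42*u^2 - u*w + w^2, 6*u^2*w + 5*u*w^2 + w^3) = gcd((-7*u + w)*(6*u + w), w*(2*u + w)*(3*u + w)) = 1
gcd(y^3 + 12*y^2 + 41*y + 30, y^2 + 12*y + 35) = y + 5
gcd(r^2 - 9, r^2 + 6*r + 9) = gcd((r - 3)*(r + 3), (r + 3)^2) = r + 3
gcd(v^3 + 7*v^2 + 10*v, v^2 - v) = v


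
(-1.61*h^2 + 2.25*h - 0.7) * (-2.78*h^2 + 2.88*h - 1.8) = 4.4758*h^4 - 10.8918*h^3 + 11.324*h^2 - 6.066*h + 1.26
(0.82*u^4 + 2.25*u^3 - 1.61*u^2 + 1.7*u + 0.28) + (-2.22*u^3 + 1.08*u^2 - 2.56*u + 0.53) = 0.82*u^4 + 0.0299999999999998*u^3 - 0.53*u^2 - 0.86*u + 0.81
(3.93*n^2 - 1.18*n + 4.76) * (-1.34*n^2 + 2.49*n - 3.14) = -5.2662*n^4 + 11.3669*n^3 - 21.6568*n^2 + 15.5576*n - 14.9464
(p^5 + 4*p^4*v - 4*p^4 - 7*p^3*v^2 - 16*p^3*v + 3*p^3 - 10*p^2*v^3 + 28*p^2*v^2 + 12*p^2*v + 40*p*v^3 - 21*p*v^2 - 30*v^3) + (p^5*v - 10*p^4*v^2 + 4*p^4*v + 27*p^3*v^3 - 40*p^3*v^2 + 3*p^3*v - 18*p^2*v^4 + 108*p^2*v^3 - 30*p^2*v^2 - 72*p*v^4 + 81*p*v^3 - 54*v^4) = p^5*v + p^5 - 10*p^4*v^2 + 8*p^4*v - 4*p^4 + 27*p^3*v^3 - 47*p^3*v^2 - 13*p^3*v + 3*p^3 - 18*p^2*v^4 + 98*p^2*v^3 - 2*p^2*v^2 + 12*p^2*v - 72*p*v^4 + 121*p*v^3 - 21*p*v^2 - 54*v^4 - 30*v^3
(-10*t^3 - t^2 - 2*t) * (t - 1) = -10*t^4 + 9*t^3 - t^2 + 2*t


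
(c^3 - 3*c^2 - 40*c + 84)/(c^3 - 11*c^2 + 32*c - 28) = (c + 6)/(c - 2)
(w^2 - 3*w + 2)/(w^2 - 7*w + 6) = (w - 2)/(w - 6)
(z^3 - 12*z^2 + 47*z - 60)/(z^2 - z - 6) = (z^2 - 9*z + 20)/(z + 2)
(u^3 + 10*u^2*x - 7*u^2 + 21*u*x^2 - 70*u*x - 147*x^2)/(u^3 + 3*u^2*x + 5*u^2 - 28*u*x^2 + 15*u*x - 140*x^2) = (-u^2 - 3*u*x + 7*u + 21*x)/(-u^2 + 4*u*x - 5*u + 20*x)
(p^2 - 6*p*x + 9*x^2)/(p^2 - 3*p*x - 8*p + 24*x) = (p - 3*x)/(p - 8)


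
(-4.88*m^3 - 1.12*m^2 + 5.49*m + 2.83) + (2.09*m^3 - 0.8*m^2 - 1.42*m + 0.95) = -2.79*m^3 - 1.92*m^2 + 4.07*m + 3.78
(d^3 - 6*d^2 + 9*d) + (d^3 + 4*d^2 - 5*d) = 2*d^3 - 2*d^2 + 4*d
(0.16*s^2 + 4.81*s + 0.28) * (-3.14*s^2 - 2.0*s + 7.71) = -0.5024*s^4 - 15.4234*s^3 - 9.2656*s^2 + 36.5251*s + 2.1588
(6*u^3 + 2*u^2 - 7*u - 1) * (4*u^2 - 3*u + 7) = 24*u^5 - 10*u^4 + 8*u^3 + 31*u^2 - 46*u - 7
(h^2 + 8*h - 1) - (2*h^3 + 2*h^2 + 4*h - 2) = -2*h^3 - h^2 + 4*h + 1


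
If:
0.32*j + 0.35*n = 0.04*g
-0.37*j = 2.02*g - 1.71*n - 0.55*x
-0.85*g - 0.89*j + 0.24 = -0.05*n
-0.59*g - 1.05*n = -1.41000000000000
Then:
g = 1.05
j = -0.69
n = 0.75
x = 1.05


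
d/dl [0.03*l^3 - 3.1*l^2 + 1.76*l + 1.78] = 0.09*l^2 - 6.2*l + 1.76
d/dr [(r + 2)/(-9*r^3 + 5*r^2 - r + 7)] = (-9*r^3 + 5*r^2 - r + (r + 2)*(27*r^2 - 10*r + 1) + 7)/(9*r^3 - 5*r^2 + r - 7)^2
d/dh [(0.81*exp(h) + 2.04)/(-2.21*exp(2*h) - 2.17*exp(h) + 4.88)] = (1.7901*exp(2*h) + 9.0168*exp(h) + 8.3796)*exp(h)/(4.8841*exp(4*h) + 9.5914*exp(3*h) - 16.8607*exp(2*h) - 21.1792*exp(h) + 23.8144)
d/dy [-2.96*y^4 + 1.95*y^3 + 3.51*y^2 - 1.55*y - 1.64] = -11.84*y^3 + 5.85*y^2 + 7.02*y - 1.55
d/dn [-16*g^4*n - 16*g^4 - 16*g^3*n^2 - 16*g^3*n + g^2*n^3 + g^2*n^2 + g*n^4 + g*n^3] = g*(-16*g^3 - 32*g^2*n - 16*g^2 + 3*g*n^2 + 2*g*n + 4*n^3 + 3*n^2)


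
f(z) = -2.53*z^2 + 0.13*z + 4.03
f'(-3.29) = 16.78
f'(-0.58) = 3.06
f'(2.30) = -11.51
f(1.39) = -0.68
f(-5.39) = -70.17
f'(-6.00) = 30.49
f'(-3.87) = 19.71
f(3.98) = -35.53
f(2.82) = -15.72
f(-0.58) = 3.10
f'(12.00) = -60.59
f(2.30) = -9.05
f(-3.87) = -34.36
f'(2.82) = -14.14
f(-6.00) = -87.83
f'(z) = 0.13 - 5.06*z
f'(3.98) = -20.01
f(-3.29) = -23.78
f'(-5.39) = 27.40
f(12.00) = -358.73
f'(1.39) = -6.90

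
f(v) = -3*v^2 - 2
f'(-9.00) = 54.00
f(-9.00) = -245.00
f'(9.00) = -54.00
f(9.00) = -245.00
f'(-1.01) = 6.06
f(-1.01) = -5.06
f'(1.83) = -10.98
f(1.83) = -12.05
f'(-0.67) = 4.02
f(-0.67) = -3.35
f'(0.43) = -2.58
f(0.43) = -2.55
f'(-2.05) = 12.30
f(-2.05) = -14.61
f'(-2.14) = 12.84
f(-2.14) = -15.74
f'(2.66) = -15.96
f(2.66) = -23.23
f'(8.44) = -50.64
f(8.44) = -215.70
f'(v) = -6*v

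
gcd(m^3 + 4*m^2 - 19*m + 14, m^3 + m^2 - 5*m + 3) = m - 1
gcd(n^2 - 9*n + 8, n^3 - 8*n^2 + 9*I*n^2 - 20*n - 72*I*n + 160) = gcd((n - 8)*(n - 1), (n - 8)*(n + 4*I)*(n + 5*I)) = n - 8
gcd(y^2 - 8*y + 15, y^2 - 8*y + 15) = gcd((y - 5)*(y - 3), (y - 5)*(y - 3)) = y^2 - 8*y + 15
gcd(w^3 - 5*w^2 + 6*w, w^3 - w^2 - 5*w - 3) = w - 3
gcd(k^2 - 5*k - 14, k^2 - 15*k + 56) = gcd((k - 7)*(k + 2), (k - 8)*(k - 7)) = k - 7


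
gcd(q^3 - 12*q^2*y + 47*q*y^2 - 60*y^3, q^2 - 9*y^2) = -q + 3*y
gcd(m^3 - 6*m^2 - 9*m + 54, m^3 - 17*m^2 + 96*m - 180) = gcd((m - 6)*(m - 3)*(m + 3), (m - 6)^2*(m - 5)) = m - 6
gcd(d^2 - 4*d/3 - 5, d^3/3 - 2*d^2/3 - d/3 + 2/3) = 1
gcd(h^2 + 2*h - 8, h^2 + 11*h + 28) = h + 4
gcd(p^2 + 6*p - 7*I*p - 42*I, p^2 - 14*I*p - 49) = p - 7*I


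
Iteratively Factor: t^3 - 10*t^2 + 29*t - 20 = (t - 4)*(t^2 - 6*t + 5) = (t - 5)*(t - 4)*(t - 1)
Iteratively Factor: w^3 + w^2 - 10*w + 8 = (w + 4)*(w^2 - 3*w + 2) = (w - 2)*(w + 4)*(w - 1)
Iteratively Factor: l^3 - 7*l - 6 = (l + 1)*(l^2 - l - 6) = (l - 3)*(l + 1)*(l + 2)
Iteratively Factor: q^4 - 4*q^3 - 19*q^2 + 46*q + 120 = (q + 3)*(q^3 - 7*q^2 + 2*q + 40) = (q - 5)*(q + 3)*(q^2 - 2*q - 8) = (q - 5)*(q + 2)*(q + 3)*(q - 4)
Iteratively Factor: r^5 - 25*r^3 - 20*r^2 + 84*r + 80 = (r + 1)*(r^4 - r^3 - 24*r^2 + 4*r + 80) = (r + 1)*(r + 2)*(r^3 - 3*r^2 - 18*r + 40) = (r - 2)*(r + 1)*(r + 2)*(r^2 - r - 20) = (r - 5)*(r - 2)*(r + 1)*(r + 2)*(r + 4)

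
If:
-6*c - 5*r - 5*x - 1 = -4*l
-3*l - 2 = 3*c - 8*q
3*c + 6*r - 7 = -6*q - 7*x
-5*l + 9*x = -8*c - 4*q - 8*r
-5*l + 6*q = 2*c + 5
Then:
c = -626/81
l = -160/81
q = -61/18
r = 157/81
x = 50/9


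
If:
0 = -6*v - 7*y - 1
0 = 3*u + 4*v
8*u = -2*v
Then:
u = 0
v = 0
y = -1/7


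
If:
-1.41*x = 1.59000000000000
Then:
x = -1.13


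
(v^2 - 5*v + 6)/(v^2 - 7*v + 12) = (v - 2)/(v - 4)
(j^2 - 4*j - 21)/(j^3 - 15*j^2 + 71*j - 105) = (j + 3)/(j^2 - 8*j + 15)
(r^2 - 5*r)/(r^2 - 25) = r/(r + 5)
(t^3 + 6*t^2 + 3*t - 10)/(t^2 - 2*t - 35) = (t^2 + t - 2)/(t - 7)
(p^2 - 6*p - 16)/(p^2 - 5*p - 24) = (p + 2)/(p + 3)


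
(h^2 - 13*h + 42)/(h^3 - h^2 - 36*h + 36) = (h - 7)/(h^2 + 5*h - 6)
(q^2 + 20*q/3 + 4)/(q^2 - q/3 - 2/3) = (q + 6)/(q - 1)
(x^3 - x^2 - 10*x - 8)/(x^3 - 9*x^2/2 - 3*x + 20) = 2*(x + 1)/(2*x - 5)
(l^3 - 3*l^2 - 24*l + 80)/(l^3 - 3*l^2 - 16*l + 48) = (l^2 + l - 20)/(l^2 + l - 12)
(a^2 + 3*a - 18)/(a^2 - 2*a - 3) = (a + 6)/(a + 1)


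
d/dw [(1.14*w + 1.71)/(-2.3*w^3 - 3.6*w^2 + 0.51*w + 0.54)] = (5.244*w^3 + 15.903*w^2 + 12.312*w - 0.2565)/(5.29*w^6 + 16.56*w^5 + 10.614*w^4 - 6.156*w^3 - 3.6279*w^2 + 0.5508*w + 0.2916)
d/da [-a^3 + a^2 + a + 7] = -3*a^2 + 2*a + 1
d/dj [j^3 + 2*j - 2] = 3*j^2 + 2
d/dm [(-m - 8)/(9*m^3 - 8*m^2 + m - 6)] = (-9*m^3 + 8*m^2 - m + (m + 8)*(27*m^2 - 16*m + 1) + 6)/(9*m^3 - 8*m^2 + m - 6)^2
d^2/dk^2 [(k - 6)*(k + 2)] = 2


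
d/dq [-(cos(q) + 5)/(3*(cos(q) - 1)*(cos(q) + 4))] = (sin(q)^2 - 10*cos(q) - 20)*sin(q)/(3*(cos(q) - 1)^2*(cos(q) + 4)^2)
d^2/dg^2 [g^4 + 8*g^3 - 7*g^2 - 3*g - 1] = 12*g^2 + 48*g - 14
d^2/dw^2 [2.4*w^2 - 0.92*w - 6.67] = 4.80000000000000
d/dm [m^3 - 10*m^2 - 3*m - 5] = 3*m^2 - 20*m - 3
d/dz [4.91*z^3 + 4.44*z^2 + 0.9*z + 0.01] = 14.73*z^2 + 8.88*z + 0.9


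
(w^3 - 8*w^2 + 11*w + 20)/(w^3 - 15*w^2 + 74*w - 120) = (w + 1)/(w - 6)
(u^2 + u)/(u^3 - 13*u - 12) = u/(u^2 - u - 12)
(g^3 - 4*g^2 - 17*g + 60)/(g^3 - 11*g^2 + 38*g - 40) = (g^2 + g - 12)/(g^2 - 6*g + 8)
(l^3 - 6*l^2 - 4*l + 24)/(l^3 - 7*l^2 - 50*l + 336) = (l^2 - 4)/(l^2 - l - 56)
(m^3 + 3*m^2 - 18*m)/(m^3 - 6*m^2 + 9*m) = (m + 6)/(m - 3)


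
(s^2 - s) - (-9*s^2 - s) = 10*s^2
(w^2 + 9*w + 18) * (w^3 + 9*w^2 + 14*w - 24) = w^5 + 18*w^4 + 113*w^3 + 264*w^2 + 36*w - 432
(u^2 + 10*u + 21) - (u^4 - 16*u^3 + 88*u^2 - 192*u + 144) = -u^4 + 16*u^3 - 87*u^2 + 202*u - 123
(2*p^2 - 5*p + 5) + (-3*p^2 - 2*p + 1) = -p^2 - 7*p + 6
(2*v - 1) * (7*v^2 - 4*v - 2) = 14*v^3 - 15*v^2 + 2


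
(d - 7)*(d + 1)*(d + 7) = d^3 + d^2 - 49*d - 49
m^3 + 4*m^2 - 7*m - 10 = (m - 2)*(m + 1)*(m + 5)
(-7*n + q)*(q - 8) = -7*n*q + 56*n + q^2 - 8*q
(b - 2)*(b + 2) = b^2 - 4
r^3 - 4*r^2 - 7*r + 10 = (r - 5)*(r - 1)*(r + 2)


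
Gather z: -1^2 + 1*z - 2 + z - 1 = 2*z - 4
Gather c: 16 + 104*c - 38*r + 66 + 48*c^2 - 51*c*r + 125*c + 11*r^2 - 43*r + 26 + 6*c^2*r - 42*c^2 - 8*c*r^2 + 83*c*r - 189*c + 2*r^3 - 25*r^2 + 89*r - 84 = c^2*(6*r + 6) + c*(-8*r^2 + 32*r + 40) + 2*r^3 - 14*r^2 + 8*r + 24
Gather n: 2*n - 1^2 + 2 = 2*n + 1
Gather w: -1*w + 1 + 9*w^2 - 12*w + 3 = 9*w^2 - 13*w + 4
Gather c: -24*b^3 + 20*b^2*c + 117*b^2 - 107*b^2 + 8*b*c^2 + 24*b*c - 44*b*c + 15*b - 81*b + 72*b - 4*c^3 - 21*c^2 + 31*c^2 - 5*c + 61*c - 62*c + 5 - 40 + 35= -24*b^3 + 10*b^2 + 6*b - 4*c^3 + c^2*(8*b + 10) + c*(20*b^2 - 20*b - 6)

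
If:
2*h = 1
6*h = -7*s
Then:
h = 1/2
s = -3/7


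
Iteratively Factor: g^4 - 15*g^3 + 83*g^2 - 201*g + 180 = (g - 5)*(g^3 - 10*g^2 + 33*g - 36) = (g - 5)*(g - 3)*(g^2 - 7*g + 12) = (g - 5)*(g - 3)^2*(g - 4)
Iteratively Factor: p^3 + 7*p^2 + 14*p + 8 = (p + 1)*(p^2 + 6*p + 8) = (p + 1)*(p + 4)*(p + 2)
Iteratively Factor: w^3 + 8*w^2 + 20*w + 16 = (w + 2)*(w^2 + 6*w + 8) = (w + 2)^2*(w + 4)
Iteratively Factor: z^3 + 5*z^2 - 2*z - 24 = (z - 2)*(z^2 + 7*z + 12) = (z - 2)*(z + 3)*(z + 4)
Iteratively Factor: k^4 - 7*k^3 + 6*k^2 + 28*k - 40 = (k - 5)*(k^3 - 2*k^2 - 4*k + 8) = (k - 5)*(k - 2)*(k^2 - 4) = (k - 5)*(k - 2)^2*(k + 2)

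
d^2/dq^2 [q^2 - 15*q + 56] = 2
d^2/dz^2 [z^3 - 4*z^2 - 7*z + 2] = 6*z - 8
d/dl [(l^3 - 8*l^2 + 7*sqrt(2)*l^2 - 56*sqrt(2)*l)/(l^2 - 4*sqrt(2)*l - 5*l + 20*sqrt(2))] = (l^4 - 8*sqrt(2)*l^3 - 10*l^3 - 16*l^2 + 113*sqrt(2)*l^2 - 320*sqrt(2)*l + 560*l - 2240)/(l^4 - 8*sqrt(2)*l^3 - 10*l^3 + 57*l^2 + 80*sqrt(2)*l^2 - 320*l - 200*sqrt(2)*l + 800)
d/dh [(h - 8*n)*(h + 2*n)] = 2*h - 6*n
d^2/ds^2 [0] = 0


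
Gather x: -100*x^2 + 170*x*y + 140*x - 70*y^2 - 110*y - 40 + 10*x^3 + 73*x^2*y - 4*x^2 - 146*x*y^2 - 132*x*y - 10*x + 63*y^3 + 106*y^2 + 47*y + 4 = 10*x^3 + x^2*(73*y - 104) + x*(-146*y^2 + 38*y + 130) + 63*y^3 + 36*y^2 - 63*y - 36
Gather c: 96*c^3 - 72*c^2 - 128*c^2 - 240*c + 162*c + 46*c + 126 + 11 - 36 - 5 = 96*c^3 - 200*c^2 - 32*c + 96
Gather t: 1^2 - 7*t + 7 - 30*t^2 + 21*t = -30*t^2 + 14*t + 8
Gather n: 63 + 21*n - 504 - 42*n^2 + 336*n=-42*n^2 + 357*n - 441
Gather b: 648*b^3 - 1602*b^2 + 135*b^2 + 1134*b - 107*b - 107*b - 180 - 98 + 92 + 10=648*b^3 - 1467*b^2 + 920*b - 176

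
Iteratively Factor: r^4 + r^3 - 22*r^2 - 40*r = (r + 4)*(r^3 - 3*r^2 - 10*r) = r*(r + 4)*(r^2 - 3*r - 10) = r*(r + 2)*(r + 4)*(r - 5)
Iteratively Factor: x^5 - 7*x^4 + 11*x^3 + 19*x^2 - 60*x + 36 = (x + 2)*(x^4 - 9*x^3 + 29*x^2 - 39*x + 18) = (x - 3)*(x + 2)*(x^3 - 6*x^2 + 11*x - 6) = (x - 3)*(x - 2)*(x + 2)*(x^2 - 4*x + 3) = (x - 3)^2*(x - 2)*(x + 2)*(x - 1)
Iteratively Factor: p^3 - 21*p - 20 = (p - 5)*(p^2 + 5*p + 4) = (p - 5)*(p + 1)*(p + 4)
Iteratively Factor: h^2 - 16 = (h - 4)*(h + 4)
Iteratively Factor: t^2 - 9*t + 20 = (t - 5)*(t - 4)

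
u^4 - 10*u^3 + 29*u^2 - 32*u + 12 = (u - 6)*(u - 2)*(u - 1)^2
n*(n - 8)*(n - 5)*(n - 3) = n^4 - 16*n^3 + 79*n^2 - 120*n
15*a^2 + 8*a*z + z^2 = (3*a + z)*(5*a + z)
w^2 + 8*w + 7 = (w + 1)*(w + 7)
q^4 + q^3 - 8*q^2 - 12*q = q*(q - 3)*(q + 2)^2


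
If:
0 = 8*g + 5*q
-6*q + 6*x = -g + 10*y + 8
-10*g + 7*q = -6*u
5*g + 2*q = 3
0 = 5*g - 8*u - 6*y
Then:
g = 5/3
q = -8/3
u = 53/9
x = -1003/81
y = -349/54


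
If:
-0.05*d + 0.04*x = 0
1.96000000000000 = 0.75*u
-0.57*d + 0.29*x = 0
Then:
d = 0.00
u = 2.61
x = 0.00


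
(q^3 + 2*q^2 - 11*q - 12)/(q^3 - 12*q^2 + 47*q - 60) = (q^2 + 5*q + 4)/(q^2 - 9*q + 20)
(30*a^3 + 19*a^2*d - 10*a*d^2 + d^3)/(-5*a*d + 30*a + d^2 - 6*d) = (-6*a^2 - 5*a*d + d^2)/(d - 6)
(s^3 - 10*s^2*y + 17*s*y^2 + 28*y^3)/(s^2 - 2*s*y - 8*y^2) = (s^2 - 6*s*y - 7*y^2)/(s + 2*y)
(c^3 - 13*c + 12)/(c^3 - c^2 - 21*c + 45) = (c^2 + 3*c - 4)/(c^2 + 2*c - 15)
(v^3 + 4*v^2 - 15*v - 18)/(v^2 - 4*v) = (v^3 + 4*v^2 - 15*v - 18)/(v*(v - 4))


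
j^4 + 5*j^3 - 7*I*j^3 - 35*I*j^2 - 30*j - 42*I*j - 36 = (j + 2)*(j + 3)*(j - 6*I)*(j - I)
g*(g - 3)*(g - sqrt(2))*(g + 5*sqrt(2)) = g^4 - 3*g^3 + 4*sqrt(2)*g^3 - 12*sqrt(2)*g^2 - 10*g^2 + 30*g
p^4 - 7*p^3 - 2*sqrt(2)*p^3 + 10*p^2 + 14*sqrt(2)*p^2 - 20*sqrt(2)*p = p*(p - 5)*(p - 2)*(p - 2*sqrt(2))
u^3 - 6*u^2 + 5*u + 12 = (u - 4)*(u - 3)*(u + 1)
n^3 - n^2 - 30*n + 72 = (n - 4)*(n - 3)*(n + 6)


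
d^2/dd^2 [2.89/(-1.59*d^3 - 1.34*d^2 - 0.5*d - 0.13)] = ((27.5706*d + 7.7452)*(1.59*d^3 + 1.34*d^2 + 0.5*d + 0.13) - 2.89*(4.77*d^2 + 2.68*d + 0.5)*(9.54*d^2 + 5.36*d + 1.0))/(1.59*d^3 + 1.34*d^2 + 0.5*d + 0.13)^3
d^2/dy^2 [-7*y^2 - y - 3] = -14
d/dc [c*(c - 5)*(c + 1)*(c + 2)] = 4*c^3 - 6*c^2 - 26*c - 10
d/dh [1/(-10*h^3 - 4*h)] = (15*h^2 + 2)/(2*h^2*(5*h^2 + 2)^2)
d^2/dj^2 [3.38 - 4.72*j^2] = -9.44000000000000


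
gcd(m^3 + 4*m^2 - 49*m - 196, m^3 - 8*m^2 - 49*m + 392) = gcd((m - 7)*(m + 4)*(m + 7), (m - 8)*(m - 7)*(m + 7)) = m^2 - 49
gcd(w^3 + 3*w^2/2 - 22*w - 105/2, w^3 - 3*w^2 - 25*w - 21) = w + 3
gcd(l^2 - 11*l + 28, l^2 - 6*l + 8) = l - 4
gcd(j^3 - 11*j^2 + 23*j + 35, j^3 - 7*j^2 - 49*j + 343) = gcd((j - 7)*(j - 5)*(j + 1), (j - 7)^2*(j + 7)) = j - 7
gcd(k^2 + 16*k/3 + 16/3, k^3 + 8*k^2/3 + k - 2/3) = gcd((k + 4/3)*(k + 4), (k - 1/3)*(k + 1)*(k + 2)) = 1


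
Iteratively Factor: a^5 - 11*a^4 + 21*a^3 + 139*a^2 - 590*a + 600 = (a - 2)*(a^4 - 9*a^3 + 3*a^2 + 145*a - 300) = (a - 5)*(a - 2)*(a^3 - 4*a^2 - 17*a + 60) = (a - 5)^2*(a - 2)*(a^2 + a - 12) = (a - 5)^2*(a - 2)*(a + 4)*(a - 3)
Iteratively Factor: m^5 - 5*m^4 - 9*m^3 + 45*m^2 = (m)*(m^4 - 5*m^3 - 9*m^2 + 45*m) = m*(m - 3)*(m^3 - 2*m^2 - 15*m) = m^2*(m - 3)*(m^2 - 2*m - 15) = m^2*(m - 5)*(m - 3)*(m + 3)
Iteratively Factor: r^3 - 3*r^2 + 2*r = (r)*(r^2 - 3*r + 2) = r*(r - 2)*(r - 1)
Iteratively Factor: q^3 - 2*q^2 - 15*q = (q + 3)*(q^2 - 5*q) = q*(q + 3)*(q - 5)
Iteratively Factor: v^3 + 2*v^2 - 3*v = (v)*(v^2 + 2*v - 3) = v*(v - 1)*(v + 3)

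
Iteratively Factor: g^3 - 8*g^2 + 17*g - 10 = (g - 2)*(g^2 - 6*g + 5) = (g - 2)*(g - 1)*(g - 5)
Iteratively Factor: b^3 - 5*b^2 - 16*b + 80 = (b + 4)*(b^2 - 9*b + 20) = (b - 5)*(b + 4)*(b - 4)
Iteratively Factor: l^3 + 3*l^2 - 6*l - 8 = (l - 2)*(l^2 + 5*l + 4) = (l - 2)*(l + 1)*(l + 4)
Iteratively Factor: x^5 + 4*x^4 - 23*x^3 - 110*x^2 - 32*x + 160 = (x + 2)*(x^4 + 2*x^3 - 27*x^2 - 56*x + 80) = (x - 5)*(x + 2)*(x^3 + 7*x^2 + 8*x - 16) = (x - 5)*(x + 2)*(x + 4)*(x^2 + 3*x - 4) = (x - 5)*(x - 1)*(x + 2)*(x + 4)*(x + 4)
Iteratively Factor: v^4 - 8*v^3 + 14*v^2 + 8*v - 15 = (v - 3)*(v^3 - 5*v^2 - v + 5) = (v - 5)*(v - 3)*(v^2 - 1) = (v - 5)*(v - 3)*(v + 1)*(v - 1)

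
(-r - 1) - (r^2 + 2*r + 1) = -r^2 - 3*r - 2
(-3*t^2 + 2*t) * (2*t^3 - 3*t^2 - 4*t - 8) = -6*t^5 + 13*t^4 + 6*t^3 + 16*t^2 - 16*t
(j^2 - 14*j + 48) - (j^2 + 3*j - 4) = 52 - 17*j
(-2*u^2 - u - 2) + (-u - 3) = -2*u^2 - 2*u - 5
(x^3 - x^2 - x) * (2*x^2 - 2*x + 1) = 2*x^5 - 4*x^4 + x^3 + x^2 - x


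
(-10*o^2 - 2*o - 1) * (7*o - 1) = -70*o^3 - 4*o^2 - 5*o + 1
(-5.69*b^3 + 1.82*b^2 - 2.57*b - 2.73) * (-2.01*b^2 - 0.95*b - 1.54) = 11.4369*b^5 + 1.7473*b^4 + 12.1993*b^3 + 5.126*b^2 + 6.5513*b + 4.2042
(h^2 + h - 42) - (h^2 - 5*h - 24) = 6*h - 18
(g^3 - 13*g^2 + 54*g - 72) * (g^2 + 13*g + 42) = g^5 - 73*g^3 + 84*g^2 + 1332*g - 3024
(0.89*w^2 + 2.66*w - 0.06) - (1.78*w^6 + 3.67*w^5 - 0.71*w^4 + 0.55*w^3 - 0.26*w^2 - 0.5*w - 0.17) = -1.78*w^6 - 3.67*w^5 + 0.71*w^4 - 0.55*w^3 + 1.15*w^2 + 3.16*w + 0.11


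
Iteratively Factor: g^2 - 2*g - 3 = (g + 1)*(g - 3)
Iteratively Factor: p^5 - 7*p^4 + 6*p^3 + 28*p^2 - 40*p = (p + 2)*(p^4 - 9*p^3 + 24*p^2 - 20*p) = (p - 2)*(p + 2)*(p^3 - 7*p^2 + 10*p) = p*(p - 2)*(p + 2)*(p^2 - 7*p + 10) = p*(p - 5)*(p - 2)*(p + 2)*(p - 2)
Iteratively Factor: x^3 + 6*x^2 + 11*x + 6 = (x + 1)*(x^2 + 5*x + 6) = (x + 1)*(x + 2)*(x + 3)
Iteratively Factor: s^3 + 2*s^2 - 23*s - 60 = (s - 5)*(s^2 + 7*s + 12) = (s - 5)*(s + 4)*(s + 3)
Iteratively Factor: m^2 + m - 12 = (m - 3)*(m + 4)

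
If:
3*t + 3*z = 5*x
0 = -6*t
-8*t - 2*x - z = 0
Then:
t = 0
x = 0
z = 0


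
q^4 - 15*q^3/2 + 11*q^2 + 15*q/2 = q*(q - 5)*(q - 3)*(q + 1/2)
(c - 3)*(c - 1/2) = c^2 - 7*c/2 + 3/2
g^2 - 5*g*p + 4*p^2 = (g - 4*p)*(g - p)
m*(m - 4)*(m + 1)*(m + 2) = m^4 - m^3 - 10*m^2 - 8*m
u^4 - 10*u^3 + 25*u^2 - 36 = (u - 6)*(u - 3)*(u - 2)*(u + 1)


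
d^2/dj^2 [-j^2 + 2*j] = -2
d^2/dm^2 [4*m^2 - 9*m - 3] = 8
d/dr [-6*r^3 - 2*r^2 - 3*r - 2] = -18*r^2 - 4*r - 3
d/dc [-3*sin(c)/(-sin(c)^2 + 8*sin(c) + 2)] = 3*(cos(c)^2 - 3)*cos(c)/(sin(c)^2 - 8*sin(c) - 2)^2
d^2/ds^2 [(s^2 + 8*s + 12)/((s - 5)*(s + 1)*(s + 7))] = 2*(s^6 + 24*s^5 + 243*s^4 + 968*s^3 + 1131*s^2 + 216*s + 6313)/(s^9 + 9*s^8 - 72*s^7 - 672*s^6 + 1746*s^5 + 15786*s^4 - 11472*s^3 - 103320*s^2 - 121275*s - 42875)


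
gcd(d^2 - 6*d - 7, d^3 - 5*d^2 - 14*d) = d - 7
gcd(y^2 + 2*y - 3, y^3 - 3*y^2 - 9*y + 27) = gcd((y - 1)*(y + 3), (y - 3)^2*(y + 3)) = y + 3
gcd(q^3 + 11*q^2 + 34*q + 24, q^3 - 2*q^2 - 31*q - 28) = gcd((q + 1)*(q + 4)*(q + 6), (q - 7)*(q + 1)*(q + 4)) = q^2 + 5*q + 4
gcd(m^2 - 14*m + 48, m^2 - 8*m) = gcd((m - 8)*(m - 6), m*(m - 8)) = m - 8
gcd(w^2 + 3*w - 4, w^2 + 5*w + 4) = w + 4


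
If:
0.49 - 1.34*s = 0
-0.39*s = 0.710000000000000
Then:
No Solution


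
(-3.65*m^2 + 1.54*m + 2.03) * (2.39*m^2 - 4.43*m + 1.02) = -8.7235*m^4 + 19.8501*m^3 - 5.6935*m^2 - 7.4221*m + 2.0706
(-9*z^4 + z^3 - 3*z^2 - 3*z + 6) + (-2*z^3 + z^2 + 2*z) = -9*z^4 - z^3 - 2*z^2 - z + 6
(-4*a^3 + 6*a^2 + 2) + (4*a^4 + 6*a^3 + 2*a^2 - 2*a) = 4*a^4 + 2*a^3 + 8*a^2 - 2*a + 2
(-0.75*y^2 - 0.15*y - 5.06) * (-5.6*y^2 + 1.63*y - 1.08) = 4.2*y^4 - 0.3825*y^3 + 28.9015*y^2 - 8.0858*y + 5.4648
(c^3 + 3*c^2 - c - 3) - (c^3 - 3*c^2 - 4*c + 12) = 6*c^2 + 3*c - 15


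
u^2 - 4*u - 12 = (u - 6)*(u + 2)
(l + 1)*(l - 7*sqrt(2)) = l^2 - 7*sqrt(2)*l + l - 7*sqrt(2)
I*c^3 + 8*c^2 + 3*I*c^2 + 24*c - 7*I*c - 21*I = (c + 3)*(c - 7*I)*(I*c + 1)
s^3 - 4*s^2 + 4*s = s*(s - 2)^2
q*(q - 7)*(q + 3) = q^3 - 4*q^2 - 21*q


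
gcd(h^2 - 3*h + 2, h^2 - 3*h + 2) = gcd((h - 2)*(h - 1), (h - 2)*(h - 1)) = h^2 - 3*h + 2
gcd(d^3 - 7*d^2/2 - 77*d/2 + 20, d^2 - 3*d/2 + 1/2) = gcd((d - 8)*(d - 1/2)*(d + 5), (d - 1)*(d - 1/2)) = d - 1/2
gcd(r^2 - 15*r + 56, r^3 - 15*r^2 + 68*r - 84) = r - 7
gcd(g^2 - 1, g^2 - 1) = g^2 - 1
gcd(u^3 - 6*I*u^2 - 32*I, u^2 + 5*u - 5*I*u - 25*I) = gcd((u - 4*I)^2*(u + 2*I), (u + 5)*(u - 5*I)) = 1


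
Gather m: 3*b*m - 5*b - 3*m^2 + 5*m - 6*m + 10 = -5*b - 3*m^2 + m*(3*b - 1) + 10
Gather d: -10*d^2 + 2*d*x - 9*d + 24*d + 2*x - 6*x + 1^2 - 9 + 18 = -10*d^2 + d*(2*x + 15) - 4*x + 10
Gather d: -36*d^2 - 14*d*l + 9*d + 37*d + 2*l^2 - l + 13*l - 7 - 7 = -36*d^2 + d*(46 - 14*l) + 2*l^2 + 12*l - 14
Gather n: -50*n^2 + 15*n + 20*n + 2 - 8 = -50*n^2 + 35*n - 6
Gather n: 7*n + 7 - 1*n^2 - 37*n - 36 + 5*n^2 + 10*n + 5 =4*n^2 - 20*n - 24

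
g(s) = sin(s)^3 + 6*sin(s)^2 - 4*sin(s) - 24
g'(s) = 3*sin(s)^2*cos(s) + 12*sin(s)*cos(s) - 4*cos(s)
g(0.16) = -24.48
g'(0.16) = -1.99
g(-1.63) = -15.02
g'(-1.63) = 0.77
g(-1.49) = -15.04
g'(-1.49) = -1.05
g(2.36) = -23.49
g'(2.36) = -4.22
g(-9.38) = -23.81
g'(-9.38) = 4.53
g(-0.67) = -19.44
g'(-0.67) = -8.07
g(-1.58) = -15.00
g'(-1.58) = 0.12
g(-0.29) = -22.39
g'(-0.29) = -6.89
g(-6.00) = -24.63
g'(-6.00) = -0.40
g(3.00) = -24.44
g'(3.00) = 2.22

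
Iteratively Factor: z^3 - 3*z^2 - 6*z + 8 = (z - 1)*(z^2 - 2*z - 8) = (z - 4)*(z - 1)*(z + 2)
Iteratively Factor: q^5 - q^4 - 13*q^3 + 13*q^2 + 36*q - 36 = (q - 3)*(q^4 + 2*q^3 - 7*q^2 - 8*q + 12) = (q - 3)*(q + 3)*(q^3 - q^2 - 4*q + 4) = (q - 3)*(q - 1)*(q + 3)*(q^2 - 4) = (q - 3)*(q - 2)*(q - 1)*(q + 3)*(q + 2)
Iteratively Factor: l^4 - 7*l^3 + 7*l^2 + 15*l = (l + 1)*(l^3 - 8*l^2 + 15*l) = (l - 3)*(l + 1)*(l^2 - 5*l) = l*(l - 3)*(l + 1)*(l - 5)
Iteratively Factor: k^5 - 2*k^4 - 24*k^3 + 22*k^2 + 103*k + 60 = (k + 1)*(k^4 - 3*k^3 - 21*k^2 + 43*k + 60) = (k - 5)*(k + 1)*(k^3 + 2*k^2 - 11*k - 12) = (k - 5)*(k + 1)*(k + 4)*(k^2 - 2*k - 3) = (k - 5)*(k - 3)*(k + 1)*(k + 4)*(k + 1)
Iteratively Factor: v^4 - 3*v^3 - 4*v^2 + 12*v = (v - 3)*(v^3 - 4*v) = (v - 3)*(v + 2)*(v^2 - 2*v) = v*(v - 3)*(v + 2)*(v - 2)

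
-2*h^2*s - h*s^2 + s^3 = s*(-2*h + s)*(h + s)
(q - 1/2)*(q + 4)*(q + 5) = q^3 + 17*q^2/2 + 31*q/2 - 10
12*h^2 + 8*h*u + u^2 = (2*h + u)*(6*h + u)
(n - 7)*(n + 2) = n^2 - 5*n - 14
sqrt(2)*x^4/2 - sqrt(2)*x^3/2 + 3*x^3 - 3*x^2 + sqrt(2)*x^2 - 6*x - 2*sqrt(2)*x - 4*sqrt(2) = (x - 2)*(x + 1)*(x + 2*sqrt(2))*(sqrt(2)*x/2 + 1)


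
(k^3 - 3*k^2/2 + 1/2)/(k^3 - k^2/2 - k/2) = (k - 1)/k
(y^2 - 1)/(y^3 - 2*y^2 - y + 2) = 1/(y - 2)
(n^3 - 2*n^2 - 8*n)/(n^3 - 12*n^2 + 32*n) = (n + 2)/(n - 8)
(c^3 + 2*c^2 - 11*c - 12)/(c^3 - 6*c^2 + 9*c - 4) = (c^3 + 2*c^2 - 11*c - 12)/(c^3 - 6*c^2 + 9*c - 4)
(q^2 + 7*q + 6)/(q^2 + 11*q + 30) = (q + 1)/(q + 5)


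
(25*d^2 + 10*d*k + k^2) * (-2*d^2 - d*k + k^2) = -50*d^4 - 45*d^3*k + 13*d^2*k^2 + 9*d*k^3 + k^4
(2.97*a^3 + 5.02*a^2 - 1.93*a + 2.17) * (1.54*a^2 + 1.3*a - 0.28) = 4.5738*a^5 + 11.5918*a^4 + 2.7222*a^3 - 0.5728*a^2 + 3.3614*a - 0.6076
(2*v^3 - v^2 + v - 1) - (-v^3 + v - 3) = 3*v^3 - v^2 + 2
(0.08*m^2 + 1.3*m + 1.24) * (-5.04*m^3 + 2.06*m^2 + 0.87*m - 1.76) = -0.4032*m^5 - 6.3872*m^4 - 3.502*m^3 + 3.5446*m^2 - 1.2092*m - 2.1824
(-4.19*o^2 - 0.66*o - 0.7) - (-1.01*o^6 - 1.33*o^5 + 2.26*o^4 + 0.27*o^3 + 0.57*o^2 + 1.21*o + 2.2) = 1.01*o^6 + 1.33*o^5 - 2.26*o^4 - 0.27*o^3 - 4.76*o^2 - 1.87*o - 2.9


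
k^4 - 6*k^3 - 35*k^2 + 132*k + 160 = (k - 8)*(k - 4)*(k + 1)*(k + 5)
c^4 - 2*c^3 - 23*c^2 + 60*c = c*(c - 4)*(c - 3)*(c + 5)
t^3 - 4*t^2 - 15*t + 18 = (t - 6)*(t - 1)*(t + 3)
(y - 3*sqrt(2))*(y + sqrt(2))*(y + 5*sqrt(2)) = y^3 + 3*sqrt(2)*y^2 - 26*y - 30*sqrt(2)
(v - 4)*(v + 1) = v^2 - 3*v - 4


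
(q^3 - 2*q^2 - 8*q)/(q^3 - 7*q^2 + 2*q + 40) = q/(q - 5)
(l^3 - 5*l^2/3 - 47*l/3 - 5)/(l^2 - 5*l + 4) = (3*l^3 - 5*l^2 - 47*l - 15)/(3*(l^2 - 5*l + 4))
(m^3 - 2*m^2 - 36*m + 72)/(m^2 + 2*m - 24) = (m^2 - 8*m + 12)/(m - 4)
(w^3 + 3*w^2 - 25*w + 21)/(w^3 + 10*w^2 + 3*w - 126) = (w - 1)/(w + 6)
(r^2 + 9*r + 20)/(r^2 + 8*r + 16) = (r + 5)/(r + 4)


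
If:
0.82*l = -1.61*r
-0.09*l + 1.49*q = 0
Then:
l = -1.96341463414634*r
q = -0.118595514814209*r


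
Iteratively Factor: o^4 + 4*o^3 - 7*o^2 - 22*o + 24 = (o + 4)*(o^3 - 7*o + 6) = (o + 3)*(o + 4)*(o^2 - 3*o + 2) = (o - 1)*(o + 3)*(o + 4)*(o - 2)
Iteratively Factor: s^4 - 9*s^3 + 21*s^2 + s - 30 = (s - 3)*(s^3 - 6*s^2 + 3*s + 10) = (s - 3)*(s + 1)*(s^2 - 7*s + 10) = (s - 3)*(s - 2)*(s + 1)*(s - 5)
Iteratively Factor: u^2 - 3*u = (u)*(u - 3)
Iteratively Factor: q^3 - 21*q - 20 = (q - 5)*(q^2 + 5*q + 4) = (q - 5)*(q + 1)*(q + 4)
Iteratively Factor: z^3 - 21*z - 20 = (z + 4)*(z^2 - 4*z - 5) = (z - 5)*(z + 4)*(z + 1)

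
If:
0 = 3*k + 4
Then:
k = -4/3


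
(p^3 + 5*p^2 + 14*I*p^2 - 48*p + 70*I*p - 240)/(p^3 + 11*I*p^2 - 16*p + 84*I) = (p^2 + p*(5 + 8*I) + 40*I)/(p^2 + 5*I*p + 14)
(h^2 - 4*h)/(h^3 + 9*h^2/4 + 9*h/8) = 8*(h - 4)/(8*h^2 + 18*h + 9)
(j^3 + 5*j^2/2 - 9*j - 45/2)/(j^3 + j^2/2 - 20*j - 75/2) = (j - 3)/(j - 5)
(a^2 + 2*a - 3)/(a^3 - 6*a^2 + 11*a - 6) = (a + 3)/(a^2 - 5*a + 6)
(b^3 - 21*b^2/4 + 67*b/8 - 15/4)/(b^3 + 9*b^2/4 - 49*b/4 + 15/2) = (b - 5/2)/(b + 5)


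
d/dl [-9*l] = -9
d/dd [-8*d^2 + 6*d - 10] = 6 - 16*d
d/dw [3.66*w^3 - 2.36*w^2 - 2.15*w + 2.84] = 10.98*w^2 - 4.72*w - 2.15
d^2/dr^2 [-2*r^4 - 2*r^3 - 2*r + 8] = 12*r*(-2*r - 1)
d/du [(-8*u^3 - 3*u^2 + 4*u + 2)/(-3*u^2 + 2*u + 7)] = 2*(12*u^4 - 16*u^3 - 81*u^2 - 15*u + 12)/(9*u^4 - 12*u^3 - 38*u^2 + 28*u + 49)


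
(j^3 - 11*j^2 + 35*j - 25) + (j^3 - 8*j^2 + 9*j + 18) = 2*j^3 - 19*j^2 + 44*j - 7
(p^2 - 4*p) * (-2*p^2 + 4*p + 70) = -2*p^4 + 12*p^3 + 54*p^2 - 280*p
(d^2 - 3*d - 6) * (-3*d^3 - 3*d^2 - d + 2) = -3*d^5 + 6*d^4 + 26*d^3 + 23*d^2 - 12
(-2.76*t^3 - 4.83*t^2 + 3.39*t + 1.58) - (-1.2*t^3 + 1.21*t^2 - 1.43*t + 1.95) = -1.56*t^3 - 6.04*t^2 + 4.82*t - 0.37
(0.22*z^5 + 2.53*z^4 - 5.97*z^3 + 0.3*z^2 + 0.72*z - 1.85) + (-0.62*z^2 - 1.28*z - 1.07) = 0.22*z^5 + 2.53*z^4 - 5.97*z^3 - 0.32*z^2 - 0.56*z - 2.92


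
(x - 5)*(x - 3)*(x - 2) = x^3 - 10*x^2 + 31*x - 30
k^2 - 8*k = k*(k - 8)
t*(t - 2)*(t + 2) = t^3 - 4*t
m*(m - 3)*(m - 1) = m^3 - 4*m^2 + 3*m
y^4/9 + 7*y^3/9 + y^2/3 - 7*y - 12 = (y/3 + 1)^2*(y - 3)*(y + 4)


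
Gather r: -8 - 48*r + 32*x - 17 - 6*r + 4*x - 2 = -54*r + 36*x - 27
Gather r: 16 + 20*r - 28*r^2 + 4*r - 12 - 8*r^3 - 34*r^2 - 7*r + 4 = -8*r^3 - 62*r^2 + 17*r + 8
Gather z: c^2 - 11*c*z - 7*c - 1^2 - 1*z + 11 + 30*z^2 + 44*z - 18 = c^2 - 7*c + 30*z^2 + z*(43 - 11*c) - 8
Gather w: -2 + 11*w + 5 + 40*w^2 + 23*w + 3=40*w^2 + 34*w + 6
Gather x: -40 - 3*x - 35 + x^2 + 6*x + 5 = x^2 + 3*x - 70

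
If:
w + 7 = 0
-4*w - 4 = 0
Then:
No Solution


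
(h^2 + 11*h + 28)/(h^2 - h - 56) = (h + 4)/(h - 8)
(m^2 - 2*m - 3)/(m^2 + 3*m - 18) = (m + 1)/(m + 6)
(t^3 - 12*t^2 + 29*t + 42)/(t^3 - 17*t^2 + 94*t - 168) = (t + 1)/(t - 4)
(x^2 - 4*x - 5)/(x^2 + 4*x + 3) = (x - 5)/(x + 3)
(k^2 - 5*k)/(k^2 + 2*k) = (k - 5)/(k + 2)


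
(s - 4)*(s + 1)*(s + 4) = s^3 + s^2 - 16*s - 16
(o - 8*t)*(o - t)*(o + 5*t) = o^3 - 4*o^2*t - 37*o*t^2 + 40*t^3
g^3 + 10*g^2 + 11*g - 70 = (g - 2)*(g + 5)*(g + 7)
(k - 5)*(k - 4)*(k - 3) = k^3 - 12*k^2 + 47*k - 60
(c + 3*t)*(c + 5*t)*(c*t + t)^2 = c^4*t^2 + 8*c^3*t^3 + 2*c^3*t^2 + 15*c^2*t^4 + 16*c^2*t^3 + c^2*t^2 + 30*c*t^4 + 8*c*t^3 + 15*t^4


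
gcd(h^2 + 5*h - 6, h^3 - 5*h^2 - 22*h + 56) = 1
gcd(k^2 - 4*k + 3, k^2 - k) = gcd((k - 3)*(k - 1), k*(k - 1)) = k - 1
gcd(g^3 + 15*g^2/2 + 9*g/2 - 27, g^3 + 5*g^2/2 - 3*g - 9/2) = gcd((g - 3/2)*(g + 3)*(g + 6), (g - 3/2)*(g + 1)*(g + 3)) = g^2 + 3*g/2 - 9/2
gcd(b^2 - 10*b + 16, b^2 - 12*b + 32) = b - 8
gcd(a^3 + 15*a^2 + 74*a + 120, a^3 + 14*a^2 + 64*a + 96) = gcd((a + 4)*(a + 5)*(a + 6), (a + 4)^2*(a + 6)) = a^2 + 10*a + 24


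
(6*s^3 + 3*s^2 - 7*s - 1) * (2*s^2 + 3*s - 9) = 12*s^5 + 24*s^4 - 59*s^3 - 50*s^2 + 60*s + 9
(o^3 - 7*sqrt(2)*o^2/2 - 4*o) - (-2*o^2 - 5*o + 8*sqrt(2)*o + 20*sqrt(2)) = o^3 - 7*sqrt(2)*o^2/2 + 2*o^2 - 8*sqrt(2)*o + o - 20*sqrt(2)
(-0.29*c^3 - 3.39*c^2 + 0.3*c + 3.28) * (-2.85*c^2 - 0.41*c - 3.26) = 0.8265*c^5 + 9.7804*c^4 + 1.4803*c^3 + 1.5804*c^2 - 2.3228*c - 10.6928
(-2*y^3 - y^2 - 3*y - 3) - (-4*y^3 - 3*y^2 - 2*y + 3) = 2*y^3 + 2*y^2 - y - 6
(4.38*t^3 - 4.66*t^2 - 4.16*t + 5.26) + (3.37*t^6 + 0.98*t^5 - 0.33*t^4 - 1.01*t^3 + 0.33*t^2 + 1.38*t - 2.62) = 3.37*t^6 + 0.98*t^5 - 0.33*t^4 + 3.37*t^3 - 4.33*t^2 - 2.78*t + 2.64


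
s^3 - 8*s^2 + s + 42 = (s - 7)*(s - 3)*(s + 2)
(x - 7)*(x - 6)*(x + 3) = x^3 - 10*x^2 + 3*x + 126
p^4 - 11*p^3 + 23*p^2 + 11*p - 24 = (p - 8)*(p - 3)*(p - 1)*(p + 1)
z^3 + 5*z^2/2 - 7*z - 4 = (z - 2)*(z + 1/2)*(z + 4)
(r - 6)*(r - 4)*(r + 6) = r^3 - 4*r^2 - 36*r + 144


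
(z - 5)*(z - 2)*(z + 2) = z^3 - 5*z^2 - 4*z + 20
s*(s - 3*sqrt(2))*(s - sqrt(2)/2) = s^3 - 7*sqrt(2)*s^2/2 + 3*s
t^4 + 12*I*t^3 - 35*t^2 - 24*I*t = t*(t + I)*(t + 3*I)*(t + 8*I)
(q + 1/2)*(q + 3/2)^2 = q^3 + 7*q^2/2 + 15*q/4 + 9/8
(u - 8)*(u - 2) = u^2 - 10*u + 16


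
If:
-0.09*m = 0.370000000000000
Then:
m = -4.11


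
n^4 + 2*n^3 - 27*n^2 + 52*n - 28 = (n - 2)^2*(n - 1)*(n + 7)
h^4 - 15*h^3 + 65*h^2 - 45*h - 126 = (h - 7)*(h - 6)*(h - 3)*(h + 1)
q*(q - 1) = q^2 - q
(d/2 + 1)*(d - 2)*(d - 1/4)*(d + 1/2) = d^4/2 + d^3/8 - 33*d^2/16 - d/2 + 1/4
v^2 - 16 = (v - 4)*(v + 4)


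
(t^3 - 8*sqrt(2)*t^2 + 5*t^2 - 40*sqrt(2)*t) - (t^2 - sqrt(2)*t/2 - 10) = t^3 - 8*sqrt(2)*t^2 + 4*t^2 - 79*sqrt(2)*t/2 + 10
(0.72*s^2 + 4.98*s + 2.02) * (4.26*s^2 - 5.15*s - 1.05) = 3.0672*s^4 + 17.5068*s^3 - 17.7978*s^2 - 15.632*s - 2.121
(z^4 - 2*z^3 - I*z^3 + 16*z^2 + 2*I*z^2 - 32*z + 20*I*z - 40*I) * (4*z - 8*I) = 4*z^5 - 8*z^4 - 12*I*z^4 + 56*z^3 + 24*I*z^3 - 112*z^2 - 48*I*z^2 + 160*z + 96*I*z - 320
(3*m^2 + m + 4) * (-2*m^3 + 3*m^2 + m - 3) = -6*m^5 + 7*m^4 - 2*m^3 + 4*m^2 + m - 12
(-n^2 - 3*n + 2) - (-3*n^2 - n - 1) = 2*n^2 - 2*n + 3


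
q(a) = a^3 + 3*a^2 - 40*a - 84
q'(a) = 3*a^2 + 6*a - 40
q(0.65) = -108.46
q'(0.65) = -34.83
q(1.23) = -126.80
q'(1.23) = -28.08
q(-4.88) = 66.43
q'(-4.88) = 2.16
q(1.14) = -124.22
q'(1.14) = -29.26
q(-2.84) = 30.89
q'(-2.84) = -32.84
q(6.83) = 101.36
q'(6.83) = 140.93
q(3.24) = -148.09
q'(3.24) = 10.93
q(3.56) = -143.26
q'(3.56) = 19.38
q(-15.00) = -2184.00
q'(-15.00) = 545.00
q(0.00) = -84.00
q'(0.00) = -40.00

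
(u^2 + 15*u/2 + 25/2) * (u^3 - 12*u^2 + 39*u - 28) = u^5 - 9*u^4/2 - 77*u^3/2 + 229*u^2/2 + 555*u/2 - 350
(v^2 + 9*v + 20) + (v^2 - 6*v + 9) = 2*v^2 + 3*v + 29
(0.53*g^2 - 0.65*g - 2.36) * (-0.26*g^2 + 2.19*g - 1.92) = -0.1378*g^4 + 1.3297*g^3 - 1.8275*g^2 - 3.9204*g + 4.5312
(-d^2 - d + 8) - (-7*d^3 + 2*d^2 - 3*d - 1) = 7*d^3 - 3*d^2 + 2*d + 9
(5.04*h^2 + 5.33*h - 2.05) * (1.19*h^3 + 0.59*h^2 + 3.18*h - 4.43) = 5.9976*h^5 + 9.3163*h^4 + 16.7324*h^3 - 6.5873*h^2 - 30.1309*h + 9.0815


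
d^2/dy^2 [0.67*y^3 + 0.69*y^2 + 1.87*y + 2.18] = 4.02*y + 1.38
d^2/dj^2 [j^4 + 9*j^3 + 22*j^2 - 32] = 12*j^2 + 54*j + 44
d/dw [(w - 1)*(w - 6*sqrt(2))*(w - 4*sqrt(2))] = 3*w^2 - 20*sqrt(2)*w - 2*w + 10*sqrt(2) + 48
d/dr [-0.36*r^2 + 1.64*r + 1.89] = 1.64 - 0.72*r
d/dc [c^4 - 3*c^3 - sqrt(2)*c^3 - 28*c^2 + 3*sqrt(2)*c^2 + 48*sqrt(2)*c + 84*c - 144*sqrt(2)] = 4*c^3 - 9*c^2 - 3*sqrt(2)*c^2 - 56*c + 6*sqrt(2)*c + 48*sqrt(2) + 84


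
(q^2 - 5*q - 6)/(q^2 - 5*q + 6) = (q^2 - 5*q - 6)/(q^2 - 5*q + 6)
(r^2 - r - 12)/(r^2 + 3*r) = (r - 4)/r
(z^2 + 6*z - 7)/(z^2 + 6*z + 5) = (z^2 + 6*z - 7)/(z^2 + 6*z + 5)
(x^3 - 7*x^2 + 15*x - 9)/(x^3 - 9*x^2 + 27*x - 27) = (x - 1)/(x - 3)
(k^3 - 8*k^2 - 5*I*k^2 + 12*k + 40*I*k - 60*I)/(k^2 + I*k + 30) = (k^2 - 8*k + 12)/(k + 6*I)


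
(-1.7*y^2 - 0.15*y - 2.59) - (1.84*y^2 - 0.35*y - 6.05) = -3.54*y^2 + 0.2*y + 3.46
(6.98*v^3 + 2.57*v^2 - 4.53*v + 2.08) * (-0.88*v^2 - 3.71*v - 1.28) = -6.1424*v^5 - 28.1574*v^4 - 14.4827*v^3 + 11.6863*v^2 - 1.9184*v - 2.6624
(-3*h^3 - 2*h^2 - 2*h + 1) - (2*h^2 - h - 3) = -3*h^3 - 4*h^2 - h + 4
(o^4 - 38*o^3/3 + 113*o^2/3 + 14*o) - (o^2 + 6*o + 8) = o^4 - 38*o^3/3 + 110*o^2/3 + 8*o - 8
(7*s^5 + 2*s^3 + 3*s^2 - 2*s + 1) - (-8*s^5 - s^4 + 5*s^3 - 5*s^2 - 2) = 15*s^5 + s^4 - 3*s^3 + 8*s^2 - 2*s + 3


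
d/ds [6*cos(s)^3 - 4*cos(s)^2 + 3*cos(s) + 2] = (-18*cos(s)^2 + 8*cos(s) - 3)*sin(s)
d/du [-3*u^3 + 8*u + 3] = 8 - 9*u^2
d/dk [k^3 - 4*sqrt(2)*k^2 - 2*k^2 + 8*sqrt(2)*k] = 3*k^2 - 8*sqrt(2)*k - 4*k + 8*sqrt(2)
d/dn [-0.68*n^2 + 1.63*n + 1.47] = 1.63 - 1.36*n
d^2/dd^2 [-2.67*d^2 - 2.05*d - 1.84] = -5.34000000000000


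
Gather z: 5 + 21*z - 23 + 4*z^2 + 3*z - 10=4*z^2 + 24*z - 28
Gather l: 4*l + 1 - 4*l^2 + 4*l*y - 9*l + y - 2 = -4*l^2 + l*(4*y - 5) + y - 1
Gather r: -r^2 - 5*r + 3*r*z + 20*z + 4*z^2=-r^2 + r*(3*z - 5) + 4*z^2 + 20*z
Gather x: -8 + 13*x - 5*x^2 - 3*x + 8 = -5*x^2 + 10*x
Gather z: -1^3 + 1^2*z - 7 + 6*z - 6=7*z - 14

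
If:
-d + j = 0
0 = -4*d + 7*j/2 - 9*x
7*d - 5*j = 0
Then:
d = 0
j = 0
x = 0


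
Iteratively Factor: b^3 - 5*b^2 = (b)*(b^2 - 5*b) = b*(b - 5)*(b)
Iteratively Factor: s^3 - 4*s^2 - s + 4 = (s - 4)*(s^2 - 1) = (s - 4)*(s + 1)*(s - 1)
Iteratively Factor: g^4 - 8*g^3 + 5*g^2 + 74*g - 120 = (g - 5)*(g^3 - 3*g^2 - 10*g + 24) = (g - 5)*(g - 2)*(g^2 - g - 12) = (g - 5)*(g - 2)*(g + 3)*(g - 4)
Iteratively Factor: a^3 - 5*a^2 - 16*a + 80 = (a - 4)*(a^2 - a - 20) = (a - 4)*(a + 4)*(a - 5)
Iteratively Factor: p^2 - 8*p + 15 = (p - 3)*(p - 5)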